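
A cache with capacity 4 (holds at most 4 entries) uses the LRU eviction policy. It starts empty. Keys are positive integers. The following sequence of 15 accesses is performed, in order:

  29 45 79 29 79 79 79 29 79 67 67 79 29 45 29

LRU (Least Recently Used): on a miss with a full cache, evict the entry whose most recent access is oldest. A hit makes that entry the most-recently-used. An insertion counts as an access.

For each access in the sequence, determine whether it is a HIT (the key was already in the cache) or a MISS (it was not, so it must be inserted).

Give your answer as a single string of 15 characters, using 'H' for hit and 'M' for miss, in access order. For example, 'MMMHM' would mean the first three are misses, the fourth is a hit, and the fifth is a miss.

Answer: MMMHHHHHHMHHHHH

Derivation:
LRU simulation (capacity=4):
  1. access 29: MISS. Cache (LRU->MRU): [29]
  2. access 45: MISS. Cache (LRU->MRU): [29 45]
  3. access 79: MISS. Cache (LRU->MRU): [29 45 79]
  4. access 29: HIT. Cache (LRU->MRU): [45 79 29]
  5. access 79: HIT. Cache (LRU->MRU): [45 29 79]
  6. access 79: HIT. Cache (LRU->MRU): [45 29 79]
  7. access 79: HIT. Cache (LRU->MRU): [45 29 79]
  8. access 29: HIT. Cache (LRU->MRU): [45 79 29]
  9. access 79: HIT. Cache (LRU->MRU): [45 29 79]
  10. access 67: MISS. Cache (LRU->MRU): [45 29 79 67]
  11. access 67: HIT. Cache (LRU->MRU): [45 29 79 67]
  12. access 79: HIT. Cache (LRU->MRU): [45 29 67 79]
  13. access 29: HIT. Cache (LRU->MRU): [45 67 79 29]
  14. access 45: HIT. Cache (LRU->MRU): [67 79 29 45]
  15. access 29: HIT. Cache (LRU->MRU): [67 79 45 29]
Total: 11 hits, 4 misses, 0 evictions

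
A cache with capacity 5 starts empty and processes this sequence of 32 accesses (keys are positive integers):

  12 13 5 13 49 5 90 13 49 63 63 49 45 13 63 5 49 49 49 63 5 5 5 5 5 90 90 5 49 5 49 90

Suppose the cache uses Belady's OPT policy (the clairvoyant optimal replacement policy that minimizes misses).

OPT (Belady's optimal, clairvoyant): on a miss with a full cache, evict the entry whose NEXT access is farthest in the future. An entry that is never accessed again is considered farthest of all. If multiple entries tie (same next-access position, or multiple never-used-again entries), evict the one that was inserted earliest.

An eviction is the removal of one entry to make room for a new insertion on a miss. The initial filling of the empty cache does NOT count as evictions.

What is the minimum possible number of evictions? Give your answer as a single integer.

Answer: 3

Derivation:
OPT (Belady) simulation (capacity=5):
  1. access 12: MISS. Cache: [12]
  2. access 13: MISS. Cache: [12 13]
  3. access 5: MISS. Cache: [12 13 5]
  4. access 13: HIT. Next use of 13: step 8. Cache: [12 13 5]
  5. access 49: MISS. Cache: [12 13 5 49]
  6. access 5: HIT. Next use of 5: step 16. Cache: [12 13 5 49]
  7. access 90: MISS. Cache: [12 13 5 49 90]
  8. access 13: HIT. Next use of 13: step 14. Cache: [12 13 5 49 90]
  9. access 49: HIT. Next use of 49: step 12. Cache: [12 13 5 49 90]
  10. access 63: MISS, evict 12 (next use: never). Cache: [13 5 49 90 63]
  11. access 63: HIT. Next use of 63: step 15. Cache: [13 5 49 90 63]
  12. access 49: HIT. Next use of 49: step 17. Cache: [13 5 49 90 63]
  13. access 45: MISS, evict 90 (next use: step 26). Cache: [13 5 49 63 45]
  14. access 13: HIT. Next use of 13: never. Cache: [13 5 49 63 45]
  15. access 63: HIT. Next use of 63: step 20. Cache: [13 5 49 63 45]
  16. access 5: HIT. Next use of 5: step 21. Cache: [13 5 49 63 45]
  17. access 49: HIT. Next use of 49: step 18. Cache: [13 5 49 63 45]
  18. access 49: HIT. Next use of 49: step 19. Cache: [13 5 49 63 45]
  19. access 49: HIT. Next use of 49: step 29. Cache: [13 5 49 63 45]
  20. access 63: HIT. Next use of 63: never. Cache: [13 5 49 63 45]
  21. access 5: HIT. Next use of 5: step 22. Cache: [13 5 49 63 45]
  22. access 5: HIT. Next use of 5: step 23. Cache: [13 5 49 63 45]
  23. access 5: HIT. Next use of 5: step 24. Cache: [13 5 49 63 45]
  24. access 5: HIT. Next use of 5: step 25. Cache: [13 5 49 63 45]
  25. access 5: HIT. Next use of 5: step 28. Cache: [13 5 49 63 45]
  26. access 90: MISS, evict 13 (next use: never). Cache: [5 49 63 45 90]
  27. access 90: HIT. Next use of 90: step 32. Cache: [5 49 63 45 90]
  28. access 5: HIT. Next use of 5: step 30. Cache: [5 49 63 45 90]
  29. access 49: HIT. Next use of 49: step 31. Cache: [5 49 63 45 90]
  30. access 5: HIT. Next use of 5: never. Cache: [5 49 63 45 90]
  31. access 49: HIT. Next use of 49: never. Cache: [5 49 63 45 90]
  32. access 90: HIT. Next use of 90: never. Cache: [5 49 63 45 90]
Total: 24 hits, 8 misses, 3 evictions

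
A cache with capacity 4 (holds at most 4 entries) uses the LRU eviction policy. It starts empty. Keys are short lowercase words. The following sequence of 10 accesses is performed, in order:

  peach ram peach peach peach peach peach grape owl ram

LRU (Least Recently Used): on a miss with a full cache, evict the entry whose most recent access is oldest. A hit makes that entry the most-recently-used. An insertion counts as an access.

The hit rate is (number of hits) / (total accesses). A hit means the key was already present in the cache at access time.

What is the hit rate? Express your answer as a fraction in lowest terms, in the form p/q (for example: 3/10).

LRU simulation (capacity=4):
  1. access peach: MISS. Cache (LRU->MRU): [peach]
  2. access ram: MISS. Cache (LRU->MRU): [peach ram]
  3. access peach: HIT. Cache (LRU->MRU): [ram peach]
  4. access peach: HIT. Cache (LRU->MRU): [ram peach]
  5. access peach: HIT. Cache (LRU->MRU): [ram peach]
  6. access peach: HIT. Cache (LRU->MRU): [ram peach]
  7. access peach: HIT. Cache (LRU->MRU): [ram peach]
  8. access grape: MISS. Cache (LRU->MRU): [ram peach grape]
  9. access owl: MISS. Cache (LRU->MRU): [ram peach grape owl]
  10. access ram: HIT. Cache (LRU->MRU): [peach grape owl ram]
Total: 6 hits, 4 misses, 0 evictions

Hit rate = 6/10 = 3/5

Answer: 3/5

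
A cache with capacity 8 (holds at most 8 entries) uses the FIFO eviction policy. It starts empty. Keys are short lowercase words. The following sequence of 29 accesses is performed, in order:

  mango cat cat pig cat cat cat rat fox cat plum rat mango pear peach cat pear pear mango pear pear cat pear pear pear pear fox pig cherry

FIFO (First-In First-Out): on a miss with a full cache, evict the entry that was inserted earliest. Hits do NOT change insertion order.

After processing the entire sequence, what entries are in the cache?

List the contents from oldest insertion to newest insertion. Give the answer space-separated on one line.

Answer: cat pig rat fox plum pear peach cherry

Derivation:
FIFO simulation (capacity=8):
  1. access mango: MISS. Cache (old->new): [mango]
  2. access cat: MISS. Cache (old->new): [mango cat]
  3. access cat: HIT. Cache (old->new): [mango cat]
  4. access pig: MISS. Cache (old->new): [mango cat pig]
  5. access cat: HIT. Cache (old->new): [mango cat pig]
  6. access cat: HIT. Cache (old->new): [mango cat pig]
  7. access cat: HIT. Cache (old->new): [mango cat pig]
  8. access rat: MISS. Cache (old->new): [mango cat pig rat]
  9. access fox: MISS. Cache (old->new): [mango cat pig rat fox]
  10. access cat: HIT. Cache (old->new): [mango cat pig rat fox]
  11. access plum: MISS. Cache (old->new): [mango cat pig rat fox plum]
  12. access rat: HIT. Cache (old->new): [mango cat pig rat fox plum]
  13. access mango: HIT. Cache (old->new): [mango cat pig rat fox plum]
  14. access pear: MISS. Cache (old->new): [mango cat pig rat fox plum pear]
  15. access peach: MISS. Cache (old->new): [mango cat pig rat fox plum pear peach]
  16. access cat: HIT. Cache (old->new): [mango cat pig rat fox plum pear peach]
  17. access pear: HIT. Cache (old->new): [mango cat pig rat fox plum pear peach]
  18. access pear: HIT. Cache (old->new): [mango cat pig rat fox plum pear peach]
  19. access mango: HIT. Cache (old->new): [mango cat pig rat fox plum pear peach]
  20. access pear: HIT. Cache (old->new): [mango cat pig rat fox plum pear peach]
  21. access pear: HIT. Cache (old->new): [mango cat pig rat fox plum pear peach]
  22. access cat: HIT. Cache (old->new): [mango cat pig rat fox plum pear peach]
  23. access pear: HIT. Cache (old->new): [mango cat pig rat fox plum pear peach]
  24. access pear: HIT. Cache (old->new): [mango cat pig rat fox plum pear peach]
  25. access pear: HIT. Cache (old->new): [mango cat pig rat fox plum pear peach]
  26. access pear: HIT. Cache (old->new): [mango cat pig rat fox plum pear peach]
  27. access fox: HIT. Cache (old->new): [mango cat pig rat fox plum pear peach]
  28. access pig: HIT. Cache (old->new): [mango cat pig rat fox plum pear peach]
  29. access cherry: MISS, evict mango. Cache (old->new): [cat pig rat fox plum pear peach cherry]
Total: 20 hits, 9 misses, 1 evictions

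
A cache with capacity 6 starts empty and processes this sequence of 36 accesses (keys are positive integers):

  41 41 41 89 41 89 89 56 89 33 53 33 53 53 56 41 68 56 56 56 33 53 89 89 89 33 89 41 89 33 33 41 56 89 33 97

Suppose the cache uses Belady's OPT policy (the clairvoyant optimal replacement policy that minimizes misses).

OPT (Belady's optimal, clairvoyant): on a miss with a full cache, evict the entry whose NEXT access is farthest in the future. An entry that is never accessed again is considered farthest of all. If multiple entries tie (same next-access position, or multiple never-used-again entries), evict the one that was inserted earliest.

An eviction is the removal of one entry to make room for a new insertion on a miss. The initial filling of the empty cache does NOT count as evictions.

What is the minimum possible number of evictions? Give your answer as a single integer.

Answer: 1

Derivation:
OPT (Belady) simulation (capacity=6):
  1. access 41: MISS. Cache: [41]
  2. access 41: HIT. Next use of 41: step 3. Cache: [41]
  3. access 41: HIT. Next use of 41: step 5. Cache: [41]
  4. access 89: MISS. Cache: [41 89]
  5. access 41: HIT. Next use of 41: step 16. Cache: [41 89]
  6. access 89: HIT. Next use of 89: step 7. Cache: [41 89]
  7. access 89: HIT. Next use of 89: step 9. Cache: [41 89]
  8. access 56: MISS. Cache: [41 89 56]
  9. access 89: HIT. Next use of 89: step 23. Cache: [41 89 56]
  10. access 33: MISS. Cache: [41 89 56 33]
  11. access 53: MISS. Cache: [41 89 56 33 53]
  12. access 33: HIT. Next use of 33: step 21. Cache: [41 89 56 33 53]
  13. access 53: HIT. Next use of 53: step 14. Cache: [41 89 56 33 53]
  14. access 53: HIT. Next use of 53: step 22. Cache: [41 89 56 33 53]
  15. access 56: HIT. Next use of 56: step 18. Cache: [41 89 56 33 53]
  16. access 41: HIT. Next use of 41: step 28. Cache: [41 89 56 33 53]
  17. access 68: MISS. Cache: [41 89 56 33 53 68]
  18. access 56: HIT. Next use of 56: step 19. Cache: [41 89 56 33 53 68]
  19. access 56: HIT. Next use of 56: step 20. Cache: [41 89 56 33 53 68]
  20. access 56: HIT. Next use of 56: step 33. Cache: [41 89 56 33 53 68]
  21. access 33: HIT. Next use of 33: step 26. Cache: [41 89 56 33 53 68]
  22. access 53: HIT. Next use of 53: never. Cache: [41 89 56 33 53 68]
  23. access 89: HIT. Next use of 89: step 24. Cache: [41 89 56 33 53 68]
  24. access 89: HIT. Next use of 89: step 25. Cache: [41 89 56 33 53 68]
  25. access 89: HIT. Next use of 89: step 27. Cache: [41 89 56 33 53 68]
  26. access 33: HIT. Next use of 33: step 30. Cache: [41 89 56 33 53 68]
  27. access 89: HIT. Next use of 89: step 29. Cache: [41 89 56 33 53 68]
  28. access 41: HIT. Next use of 41: step 32. Cache: [41 89 56 33 53 68]
  29. access 89: HIT. Next use of 89: step 34. Cache: [41 89 56 33 53 68]
  30. access 33: HIT. Next use of 33: step 31. Cache: [41 89 56 33 53 68]
  31. access 33: HIT. Next use of 33: step 35. Cache: [41 89 56 33 53 68]
  32. access 41: HIT. Next use of 41: never. Cache: [41 89 56 33 53 68]
  33. access 56: HIT. Next use of 56: never. Cache: [41 89 56 33 53 68]
  34. access 89: HIT. Next use of 89: never. Cache: [41 89 56 33 53 68]
  35. access 33: HIT. Next use of 33: never. Cache: [41 89 56 33 53 68]
  36. access 97: MISS, evict 41 (next use: never). Cache: [89 56 33 53 68 97]
Total: 29 hits, 7 misses, 1 evictions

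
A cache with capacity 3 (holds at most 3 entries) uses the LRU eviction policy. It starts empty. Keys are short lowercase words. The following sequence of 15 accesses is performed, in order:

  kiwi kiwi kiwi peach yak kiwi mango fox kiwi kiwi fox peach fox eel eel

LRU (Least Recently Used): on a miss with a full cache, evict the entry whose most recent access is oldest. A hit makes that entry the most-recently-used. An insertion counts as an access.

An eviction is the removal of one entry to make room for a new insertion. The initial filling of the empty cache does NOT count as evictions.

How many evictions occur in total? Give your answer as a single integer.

Answer: 4

Derivation:
LRU simulation (capacity=3):
  1. access kiwi: MISS. Cache (LRU->MRU): [kiwi]
  2. access kiwi: HIT. Cache (LRU->MRU): [kiwi]
  3. access kiwi: HIT. Cache (LRU->MRU): [kiwi]
  4. access peach: MISS. Cache (LRU->MRU): [kiwi peach]
  5. access yak: MISS. Cache (LRU->MRU): [kiwi peach yak]
  6. access kiwi: HIT. Cache (LRU->MRU): [peach yak kiwi]
  7. access mango: MISS, evict peach. Cache (LRU->MRU): [yak kiwi mango]
  8. access fox: MISS, evict yak. Cache (LRU->MRU): [kiwi mango fox]
  9. access kiwi: HIT. Cache (LRU->MRU): [mango fox kiwi]
  10. access kiwi: HIT. Cache (LRU->MRU): [mango fox kiwi]
  11. access fox: HIT. Cache (LRU->MRU): [mango kiwi fox]
  12. access peach: MISS, evict mango. Cache (LRU->MRU): [kiwi fox peach]
  13. access fox: HIT. Cache (LRU->MRU): [kiwi peach fox]
  14. access eel: MISS, evict kiwi. Cache (LRU->MRU): [peach fox eel]
  15. access eel: HIT. Cache (LRU->MRU): [peach fox eel]
Total: 8 hits, 7 misses, 4 evictions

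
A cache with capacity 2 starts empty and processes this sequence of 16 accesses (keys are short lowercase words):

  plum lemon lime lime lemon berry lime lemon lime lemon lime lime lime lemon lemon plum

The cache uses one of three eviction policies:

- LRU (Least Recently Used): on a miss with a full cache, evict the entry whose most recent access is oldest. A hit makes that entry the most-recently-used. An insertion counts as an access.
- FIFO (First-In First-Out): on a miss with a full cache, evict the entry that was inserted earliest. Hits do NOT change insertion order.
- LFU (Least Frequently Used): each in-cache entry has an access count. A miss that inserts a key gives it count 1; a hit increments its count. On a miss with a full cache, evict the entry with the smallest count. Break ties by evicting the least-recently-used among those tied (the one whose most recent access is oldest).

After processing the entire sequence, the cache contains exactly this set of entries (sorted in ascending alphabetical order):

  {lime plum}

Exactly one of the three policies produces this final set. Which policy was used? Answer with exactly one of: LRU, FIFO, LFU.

Simulating under each policy and comparing final sets:
  LRU: final set = {lemon plum} -> differs
  FIFO: final set = {lime plum} -> MATCHES target
  LFU: final set = {lemon plum} -> differs
Only FIFO produces the target set.

Answer: FIFO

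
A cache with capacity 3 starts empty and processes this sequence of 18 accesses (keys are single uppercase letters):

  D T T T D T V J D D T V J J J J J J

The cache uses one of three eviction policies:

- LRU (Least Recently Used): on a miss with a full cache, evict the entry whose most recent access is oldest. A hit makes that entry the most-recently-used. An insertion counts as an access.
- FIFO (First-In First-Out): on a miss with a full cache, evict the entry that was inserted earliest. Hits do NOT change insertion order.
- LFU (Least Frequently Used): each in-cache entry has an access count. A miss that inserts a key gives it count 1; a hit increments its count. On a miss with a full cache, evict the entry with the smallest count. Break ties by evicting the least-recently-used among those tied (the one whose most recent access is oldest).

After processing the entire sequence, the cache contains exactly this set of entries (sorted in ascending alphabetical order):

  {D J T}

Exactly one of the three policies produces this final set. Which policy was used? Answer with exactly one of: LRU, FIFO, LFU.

Answer: LFU

Derivation:
Simulating under each policy and comparing final sets:
  LRU: final set = {J T V} -> differs
  FIFO: final set = {J T V} -> differs
  LFU: final set = {D J T} -> MATCHES target
Only LFU produces the target set.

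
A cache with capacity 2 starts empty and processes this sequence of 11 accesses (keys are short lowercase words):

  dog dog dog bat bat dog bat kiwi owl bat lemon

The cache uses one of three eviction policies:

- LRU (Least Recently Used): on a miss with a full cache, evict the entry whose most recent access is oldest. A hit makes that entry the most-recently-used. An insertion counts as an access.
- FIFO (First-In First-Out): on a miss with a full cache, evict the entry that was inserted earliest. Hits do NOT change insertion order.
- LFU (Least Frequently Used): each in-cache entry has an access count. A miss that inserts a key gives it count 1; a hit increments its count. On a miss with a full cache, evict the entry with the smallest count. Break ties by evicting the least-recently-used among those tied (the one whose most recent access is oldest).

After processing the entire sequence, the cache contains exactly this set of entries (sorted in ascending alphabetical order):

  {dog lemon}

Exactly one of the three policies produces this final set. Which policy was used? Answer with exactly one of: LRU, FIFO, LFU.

Answer: LFU

Derivation:
Simulating under each policy and comparing final sets:
  LRU: final set = {bat lemon} -> differs
  FIFO: final set = {bat lemon} -> differs
  LFU: final set = {dog lemon} -> MATCHES target
Only LFU produces the target set.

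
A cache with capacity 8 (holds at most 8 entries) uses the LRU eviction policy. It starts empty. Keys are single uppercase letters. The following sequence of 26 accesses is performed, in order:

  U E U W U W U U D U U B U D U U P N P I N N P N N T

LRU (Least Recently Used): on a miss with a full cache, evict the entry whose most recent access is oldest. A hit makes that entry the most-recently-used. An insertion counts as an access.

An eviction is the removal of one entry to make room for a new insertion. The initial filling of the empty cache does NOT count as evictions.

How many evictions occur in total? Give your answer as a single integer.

Answer: 1

Derivation:
LRU simulation (capacity=8):
  1. access U: MISS. Cache (LRU->MRU): [U]
  2. access E: MISS. Cache (LRU->MRU): [U E]
  3. access U: HIT. Cache (LRU->MRU): [E U]
  4. access W: MISS. Cache (LRU->MRU): [E U W]
  5. access U: HIT. Cache (LRU->MRU): [E W U]
  6. access W: HIT. Cache (LRU->MRU): [E U W]
  7. access U: HIT. Cache (LRU->MRU): [E W U]
  8. access U: HIT. Cache (LRU->MRU): [E W U]
  9. access D: MISS. Cache (LRU->MRU): [E W U D]
  10. access U: HIT. Cache (LRU->MRU): [E W D U]
  11. access U: HIT. Cache (LRU->MRU): [E W D U]
  12. access B: MISS. Cache (LRU->MRU): [E W D U B]
  13. access U: HIT. Cache (LRU->MRU): [E W D B U]
  14. access D: HIT. Cache (LRU->MRU): [E W B U D]
  15. access U: HIT. Cache (LRU->MRU): [E W B D U]
  16. access U: HIT. Cache (LRU->MRU): [E W B D U]
  17. access P: MISS. Cache (LRU->MRU): [E W B D U P]
  18. access N: MISS. Cache (LRU->MRU): [E W B D U P N]
  19. access P: HIT. Cache (LRU->MRU): [E W B D U N P]
  20. access I: MISS. Cache (LRU->MRU): [E W B D U N P I]
  21. access N: HIT. Cache (LRU->MRU): [E W B D U P I N]
  22. access N: HIT. Cache (LRU->MRU): [E W B D U P I N]
  23. access P: HIT. Cache (LRU->MRU): [E W B D U I N P]
  24. access N: HIT. Cache (LRU->MRU): [E W B D U I P N]
  25. access N: HIT. Cache (LRU->MRU): [E W B D U I P N]
  26. access T: MISS, evict E. Cache (LRU->MRU): [W B D U I P N T]
Total: 17 hits, 9 misses, 1 evictions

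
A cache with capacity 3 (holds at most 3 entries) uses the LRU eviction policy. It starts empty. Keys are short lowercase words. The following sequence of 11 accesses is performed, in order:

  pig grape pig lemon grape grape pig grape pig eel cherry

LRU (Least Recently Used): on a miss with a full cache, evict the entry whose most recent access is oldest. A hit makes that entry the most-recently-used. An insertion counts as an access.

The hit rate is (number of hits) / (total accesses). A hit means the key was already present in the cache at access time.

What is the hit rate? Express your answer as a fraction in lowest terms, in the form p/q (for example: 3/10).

LRU simulation (capacity=3):
  1. access pig: MISS. Cache (LRU->MRU): [pig]
  2. access grape: MISS. Cache (LRU->MRU): [pig grape]
  3. access pig: HIT. Cache (LRU->MRU): [grape pig]
  4. access lemon: MISS. Cache (LRU->MRU): [grape pig lemon]
  5. access grape: HIT. Cache (LRU->MRU): [pig lemon grape]
  6. access grape: HIT. Cache (LRU->MRU): [pig lemon grape]
  7. access pig: HIT. Cache (LRU->MRU): [lemon grape pig]
  8. access grape: HIT. Cache (LRU->MRU): [lemon pig grape]
  9. access pig: HIT. Cache (LRU->MRU): [lemon grape pig]
  10. access eel: MISS, evict lemon. Cache (LRU->MRU): [grape pig eel]
  11. access cherry: MISS, evict grape. Cache (LRU->MRU): [pig eel cherry]
Total: 6 hits, 5 misses, 2 evictions

Hit rate = 6/11

Answer: 6/11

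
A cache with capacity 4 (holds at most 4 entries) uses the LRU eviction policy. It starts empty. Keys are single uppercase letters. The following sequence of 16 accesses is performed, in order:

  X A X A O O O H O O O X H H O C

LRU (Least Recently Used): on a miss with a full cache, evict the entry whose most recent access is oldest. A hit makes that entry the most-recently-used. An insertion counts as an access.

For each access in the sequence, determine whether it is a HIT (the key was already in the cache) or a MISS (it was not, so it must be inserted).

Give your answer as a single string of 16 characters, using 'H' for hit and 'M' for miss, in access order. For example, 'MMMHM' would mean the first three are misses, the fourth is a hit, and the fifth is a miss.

Answer: MMHHMHHMHHHHHHHM

Derivation:
LRU simulation (capacity=4):
  1. access X: MISS. Cache (LRU->MRU): [X]
  2. access A: MISS. Cache (LRU->MRU): [X A]
  3. access X: HIT. Cache (LRU->MRU): [A X]
  4. access A: HIT. Cache (LRU->MRU): [X A]
  5. access O: MISS. Cache (LRU->MRU): [X A O]
  6. access O: HIT. Cache (LRU->MRU): [X A O]
  7. access O: HIT. Cache (LRU->MRU): [X A O]
  8. access H: MISS. Cache (LRU->MRU): [X A O H]
  9. access O: HIT. Cache (LRU->MRU): [X A H O]
  10. access O: HIT. Cache (LRU->MRU): [X A H O]
  11. access O: HIT. Cache (LRU->MRU): [X A H O]
  12. access X: HIT. Cache (LRU->MRU): [A H O X]
  13. access H: HIT. Cache (LRU->MRU): [A O X H]
  14. access H: HIT. Cache (LRU->MRU): [A O X H]
  15. access O: HIT. Cache (LRU->MRU): [A X H O]
  16. access C: MISS, evict A. Cache (LRU->MRU): [X H O C]
Total: 11 hits, 5 misses, 1 evictions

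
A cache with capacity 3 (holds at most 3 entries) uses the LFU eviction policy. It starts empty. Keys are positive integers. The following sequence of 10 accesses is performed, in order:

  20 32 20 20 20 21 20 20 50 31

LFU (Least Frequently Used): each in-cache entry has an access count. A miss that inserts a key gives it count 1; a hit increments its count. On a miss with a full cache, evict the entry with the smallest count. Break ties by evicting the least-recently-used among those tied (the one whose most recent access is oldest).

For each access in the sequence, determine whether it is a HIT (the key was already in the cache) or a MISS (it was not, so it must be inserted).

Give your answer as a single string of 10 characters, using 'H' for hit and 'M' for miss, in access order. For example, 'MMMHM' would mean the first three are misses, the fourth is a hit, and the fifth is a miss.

Answer: MMHHHMHHMM

Derivation:
LFU simulation (capacity=3):
  1. access 20: MISS. Cache: [20(c=1)]
  2. access 32: MISS. Cache: [20(c=1) 32(c=1)]
  3. access 20: HIT, count now 2. Cache: [32(c=1) 20(c=2)]
  4. access 20: HIT, count now 3. Cache: [32(c=1) 20(c=3)]
  5. access 20: HIT, count now 4. Cache: [32(c=1) 20(c=4)]
  6. access 21: MISS. Cache: [32(c=1) 21(c=1) 20(c=4)]
  7. access 20: HIT, count now 5. Cache: [32(c=1) 21(c=1) 20(c=5)]
  8. access 20: HIT, count now 6. Cache: [32(c=1) 21(c=1) 20(c=6)]
  9. access 50: MISS, evict 32(c=1). Cache: [21(c=1) 50(c=1) 20(c=6)]
  10. access 31: MISS, evict 21(c=1). Cache: [50(c=1) 31(c=1) 20(c=6)]
Total: 5 hits, 5 misses, 2 evictions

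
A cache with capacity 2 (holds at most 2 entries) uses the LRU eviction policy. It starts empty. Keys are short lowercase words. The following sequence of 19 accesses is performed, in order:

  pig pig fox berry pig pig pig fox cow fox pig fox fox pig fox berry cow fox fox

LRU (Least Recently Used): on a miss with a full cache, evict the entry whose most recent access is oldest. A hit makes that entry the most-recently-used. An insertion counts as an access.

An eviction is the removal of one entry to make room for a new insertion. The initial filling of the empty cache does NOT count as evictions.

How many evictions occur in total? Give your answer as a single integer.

LRU simulation (capacity=2):
  1. access pig: MISS. Cache (LRU->MRU): [pig]
  2. access pig: HIT. Cache (LRU->MRU): [pig]
  3. access fox: MISS. Cache (LRU->MRU): [pig fox]
  4. access berry: MISS, evict pig. Cache (LRU->MRU): [fox berry]
  5. access pig: MISS, evict fox. Cache (LRU->MRU): [berry pig]
  6. access pig: HIT. Cache (LRU->MRU): [berry pig]
  7. access pig: HIT. Cache (LRU->MRU): [berry pig]
  8. access fox: MISS, evict berry. Cache (LRU->MRU): [pig fox]
  9. access cow: MISS, evict pig. Cache (LRU->MRU): [fox cow]
  10. access fox: HIT. Cache (LRU->MRU): [cow fox]
  11. access pig: MISS, evict cow. Cache (LRU->MRU): [fox pig]
  12. access fox: HIT. Cache (LRU->MRU): [pig fox]
  13. access fox: HIT. Cache (LRU->MRU): [pig fox]
  14. access pig: HIT. Cache (LRU->MRU): [fox pig]
  15. access fox: HIT. Cache (LRU->MRU): [pig fox]
  16. access berry: MISS, evict pig. Cache (LRU->MRU): [fox berry]
  17. access cow: MISS, evict fox. Cache (LRU->MRU): [berry cow]
  18. access fox: MISS, evict berry. Cache (LRU->MRU): [cow fox]
  19. access fox: HIT. Cache (LRU->MRU): [cow fox]
Total: 9 hits, 10 misses, 8 evictions

Answer: 8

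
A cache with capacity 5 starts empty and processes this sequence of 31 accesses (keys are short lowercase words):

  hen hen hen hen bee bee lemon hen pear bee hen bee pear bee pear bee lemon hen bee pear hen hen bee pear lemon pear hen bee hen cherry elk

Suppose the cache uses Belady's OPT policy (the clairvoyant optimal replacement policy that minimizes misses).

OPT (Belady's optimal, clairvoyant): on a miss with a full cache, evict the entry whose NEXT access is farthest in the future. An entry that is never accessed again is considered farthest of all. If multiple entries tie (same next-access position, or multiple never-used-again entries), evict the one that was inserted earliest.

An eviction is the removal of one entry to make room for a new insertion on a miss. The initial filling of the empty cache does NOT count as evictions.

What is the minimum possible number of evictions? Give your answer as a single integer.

OPT (Belady) simulation (capacity=5):
  1. access hen: MISS. Cache: [hen]
  2. access hen: HIT. Next use of hen: step 3. Cache: [hen]
  3. access hen: HIT. Next use of hen: step 4. Cache: [hen]
  4. access hen: HIT. Next use of hen: step 8. Cache: [hen]
  5. access bee: MISS. Cache: [hen bee]
  6. access bee: HIT. Next use of bee: step 10. Cache: [hen bee]
  7. access lemon: MISS. Cache: [hen bee lemon]
  8. access hen: HIT. Next use of hen: step 11. Cache: [hen bee lemon]
  9. access pear: MISS. Cache: [hen bee lemon pear]
  10. access bee: HIT. Next use of bee: step 12. Cache: [hen bee lemon pear]
  11. access hen: HIT. Next use of hen: step 18. Cache: [hen bee lemon pear]
  12. access bee: HIT. Next use of bee: step 14. Cache: [hen bee lemon pear]
  13. access pear: HIT. Next use of pear: step 15. Cache: [hen bee lemon pear]
  14. access bee: HIT. Next use of bee: step 16. Cache: [hen bee lemon pear]
  15. access pear: HIT. Next use of pear: step 20. Cache: [hen bee lemon pear]
  16. access bee: HIT. Next use of bee: step 19. Cache: [hen bee lemon pear]
  17. access lemon: HIT. Next use of lemon: step 25. Cache: [hen bee lemon pear]
  18. access hen: HIT. Next use of hen: step 21. Cache: [hen bee lemon pear]
  19. access bee: HIT. Next use of bee: step 23. Cache: [hen bee lemon pear]
  20. access pear: HIT. Next use of pear: step 24. Cache: [hen bee lemon pear]
  21. access hen: HIT. Next use of hen: step 22. Cache: [hen bee lemon pear]
  22. access hen: HIT. Next use of hen: step 27. Cache: [hen bee lemon pear]
  23. access bee: HIT. Next use of bee: step 28. Cache: [hen bee lemon pear]
  24. access pear: HIT. Next use of pear: step 26. Cache: [hen bee lemon pear]
  25. access lemon: HIT. Next use of lemon: never. Cache: [hen bee lemon pear]
  26. access pear: HIT. Next use of pear: never. Cache: [hen bee lemon pear]
  27. access hen: HIT. Next use of hen: step 29. Cache: [hen bee lemon pear]
  28. access bee: HIT. Next use of bee: never. Cache: [hen bee lemon pear]
  29. access hen: HIT. Next use of hen: never. Cache: [hen bee lemon pear]
  30. access cherry: MISS. Cache: [hen bee lemon pear cherry]
  31. access elk: MISS, evict hen (next use: never). Cache: [bee lemon pear cherry elk]
Total: 25 hits, 6 misses, 1 evictions

Answer: 1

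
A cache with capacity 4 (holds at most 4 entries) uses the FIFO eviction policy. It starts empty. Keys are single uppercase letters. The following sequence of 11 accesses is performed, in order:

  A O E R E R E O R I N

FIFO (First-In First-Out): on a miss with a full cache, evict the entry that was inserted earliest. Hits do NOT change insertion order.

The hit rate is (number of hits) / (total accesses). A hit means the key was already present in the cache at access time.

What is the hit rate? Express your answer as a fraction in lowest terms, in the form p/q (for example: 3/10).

Answer: 5/11

Derivation:
FIFO simulation (capacity=4):
  1. access A: MISS. Cache (old->new): [A]
  2. access O: MISS. Cache (old->new): [A O]
  3. access E: MISS. Cache (old->new): [A O E]
  4. access R: MISS. Cache (old->new): [A O E R]
  5. access E: HIT. Cache (old->new): [A O E R]
  6. access R: HIT. Cache (old->new): [A O E R]
  7. access E: HIT. Cache (old->new): [A O E R]
  8. access O: HIT. Cache (old->new): [A O E R]
  9. access R: HIT. Cache (old->new): [A O E R]
  10. access I: MISS, evict A. Cache (old->new): [O E R I]
  11. access N: MISS, evict O. Cache (old->new): [E R I N]
Total: 5 hits, 6 misses, 2 evictions

Hit rate = 5/11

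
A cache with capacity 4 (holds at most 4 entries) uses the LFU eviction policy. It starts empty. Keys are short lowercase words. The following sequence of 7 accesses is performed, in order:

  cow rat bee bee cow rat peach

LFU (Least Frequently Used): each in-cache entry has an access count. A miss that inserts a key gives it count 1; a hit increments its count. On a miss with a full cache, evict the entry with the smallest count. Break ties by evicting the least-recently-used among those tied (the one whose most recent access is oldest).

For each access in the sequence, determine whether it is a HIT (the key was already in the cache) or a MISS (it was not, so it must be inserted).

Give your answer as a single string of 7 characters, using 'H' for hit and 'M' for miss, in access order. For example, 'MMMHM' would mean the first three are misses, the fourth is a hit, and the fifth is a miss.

LFU simulation (capacity=4):
  1. access cow: MISS. Cache: [cow(c=1)]
  2. access rat: MISS. Cache: [cow(c=1) rat(c=1)]
  3. access bee: MISS. Cache: [cow(c=1) rat(c=1) bee(c=1)]
  4. access bee: HIT, count now 2. Cache: [cow(c=1) rat(c=1) bee(c=2)]
  5. access cow: HIT, count now 2. Cache: [rat(c=1) bee(c=2) cow(c=2)]
  6. access rat: HIT, count now 2. Cache: [bee(c=2) cow(c=2) rat(c=2)]
  7. access peach: MISS. Cache: [peach(c=1) bee(c=2) cow(c=2) rat(c=2)]
Total: 3 hits, 4 misses, 0 evictions

Answer: MMMHHHM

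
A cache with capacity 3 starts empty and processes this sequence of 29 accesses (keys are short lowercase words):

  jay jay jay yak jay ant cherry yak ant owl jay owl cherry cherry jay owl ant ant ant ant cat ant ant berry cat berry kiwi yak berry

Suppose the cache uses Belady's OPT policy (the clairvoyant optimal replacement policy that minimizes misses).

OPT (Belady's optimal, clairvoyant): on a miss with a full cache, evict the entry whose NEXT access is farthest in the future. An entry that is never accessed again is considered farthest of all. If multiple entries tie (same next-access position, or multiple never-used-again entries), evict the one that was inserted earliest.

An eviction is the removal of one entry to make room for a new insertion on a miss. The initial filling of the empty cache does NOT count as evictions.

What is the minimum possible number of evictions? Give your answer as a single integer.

OPT (Belady) simulation (capacity=3):
  1. access jay: MISS. Cache: [jay]
  2. access jay: HIT. Next use of jay: step 3. Cache: [jay]
  3. access jay: HIT. Next use of jay: step 5. Cache: [jay]
  4. access yak: MISS. Cache: [jay yak]
  5. access jay: HIT. Next use of jay: step 11. Cache: [jay yak]
  6. access ant: MISS. Cache: [jay yak ant]
  7. access cherry: MISS, evict jay (next use: step 11). Cache: [yak ant cherry]
  8. access yak: HIT. Next use of yak: step 28. Cache: [yak ant cherry]
  9. access ant: HIT. Next use of ant: step 17. Cache: [yak ant cherry]
  10. access owl: MISS, evict yak (next use: step 28). Cache: [ant cherry owl]
  11. access jay: MISS, evict ant (next use: step 17). Cache: [cherry owl jay]
  12. access owl: HIT. Next use of owl: step 16. Cache: [cherry owl jay]
  13. access cherry: HIT. Next use of cherry: step 14. Cache: [cherry owl jay]
  14. access cherry: HIT. Next use of cherry: never. Cache: [cherry owl jay]
  15. access jay: HIT. Next use of jay: never. Cache: [cherry owl jay]
  16. access owl: HIT. Next use of owl: never. Cache: [cherry owl jay]
  17. access ant: MISS, evict cherry (next use: never). Cache: [owl jay ant]
  18. access ant: HIT. Next use of ant: step 19. Cache: [owl jay ant]
  19. access ant: HIT. Next use of ant: step 20. Cache: [owl jay ant]
  20. access ant: HIT. Next use of ant: step 22. Cache: [owl jay ant]
  21. access cat: MISS, evict owl (next use: never). Cache: [jay ant cat]
  22. access ant: HIT. Next use of ant: step 23. Cache: [jay ant cat]
  23. access ant: HIT. Next use of ant: never. Cache: [jay ant cat]
  24. access berry: MISS, evict jay (next use: never). Cache: [ant cat berry]
  25. access cat: HIT. Next use of cat: never. Cache: [ant cat berry]
  26. access berry: HIT. Next use of berry: step 29. Cache: [ant cat berry]
  27. access kiwi: MISS, evict ant (next use: never). Cache: [cat berry kiwi]
  28. access yak: MISS, evict cat (next use: never). Cache: [berry kiwi yak]
  29. access berry: HIT. Next use of berry: never. Cache: [berry kiwi yak]
Total: 18 hits, 11 misses, 8 evictions

Answer: 8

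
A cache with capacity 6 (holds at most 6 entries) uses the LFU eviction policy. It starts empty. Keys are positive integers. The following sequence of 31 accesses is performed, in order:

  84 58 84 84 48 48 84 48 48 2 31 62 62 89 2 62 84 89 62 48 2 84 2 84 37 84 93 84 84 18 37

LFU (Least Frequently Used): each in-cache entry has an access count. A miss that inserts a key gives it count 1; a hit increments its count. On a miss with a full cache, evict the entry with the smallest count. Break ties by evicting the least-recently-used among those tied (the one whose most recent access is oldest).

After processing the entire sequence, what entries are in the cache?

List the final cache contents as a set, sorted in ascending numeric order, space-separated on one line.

Answer: 2 37 48 62 84 89

Derivation:
LFU simulation (capacity=6):
  1. access 84: MISS. Cache: [84(c=1)]
  2. access 58: MISS. Cache: [84(c=1) 58(c=1)]
  3. access 84: HIT, count now 2. Cache: [58(c=1) 84(c=2)]
  4. access 84: HIT, count now 3. Cache: [58(c=1) 84(c=3)]
  5. access 48: MISS. Cache: [58(c=1) 48(c=1) 84(c=3)]
  6. access 48: HIT, count now 2. Cache: [58(c=1) 48(c=2) 84(c=3)]
  7. access 84: HIT, count now 4. Cache: [58(c=1) 48(c=2) 84(c=4)]
  8. access 48: HIT, count now 3. Cache: [58(c=1) 48(c=3) 84(c=4)]
  9. access 48: HIT, count now 4. Cache: [58(c=1) 84(c=4) 48(c=4)]
  10. access 2: MISS. Cache: [58(c=1) 2(c=1) 84(c=4) 48(c=4)]
  11. access 31: MISS. Cache: [58(c=1) 2(c=1) 31(c=1) 84(c=4) 48(c=4)]
  12. access 62: MISS. Cache: [58(c=1) 2(c=1) 31(c=1) 62(c=1) 84(c=4) 48(c=4)]
  13. access 62: HIT, count now 2. Cache: [58(c=1) 2(c=1) 31(c=1) 62(c=2) 84(c=4) 48(c=4)]
  14. access 89: MISS, evict 58(c=1). Cache: [2(c=1) 31(c=1) 89(c=1) 62(c=2) 84(c=4) 48(c=4)]
  15. access 2: HIT, count now 2. Cache: [31(c=1) 89(c=1) 62(c=2) 2(c=2) 84(c=4) 48(c=4)]
  16. access 62: HIT, count now 3. Cache: [31(c=1) 89(c=1) 2(c=2) 62(c=3) 84(c=4) 48(c=4)]
  17. access 84: HIT, count now 5. Cache: [31(c=1) 89(c=1) 2(c=2) 62(c=3) 48(c=4) 84(c=5)]
  18. access 89: HIT, count now 2. Cache: [31(c=1) 2(c=2) 89(c=2) 62(c=3) 48(c=4) 84(c=5)]
  19. access 62: HIT, count now 4. Cache: [31(c=1) 2(c=2) 89(c=2) 48(c=4) 62(c=4) 84(c=5)]
  20. access 48: HIT, count now 5. Cache: [31(c=1) 2(c=2) 89(c=2) 62(c=4) 84(c=5) 48(c=5)]
  21. access 2: HIT, count now 3. Cache: [31(c=1) 89(c=2) 2(c=3) 62(c=4) 84(c=5) 48(c=5)]
  22. access 84: HIT, count now 6. Cache: [31(c=1) 89(c=2) 2(c=3) 62(c=4) 48(c=5) 84(c=6)]
  23. access 2: HIT, count now 4. Cache: [31(c=1) 89(c=2) 62(c=4) 2(c=4) 48(c=5) 84(c=6)]
  24. access 84: HIT, count now 7. Cache: [31(c=1) 89(c=2) 62(c=4) 2(c=4) 48(c=5) 84(c=7)]
  25. access 37: MISS, evict 31(c=1). Cache: [37(c=1) 89(c=2) 62(c=4) 2(c=4) 48(c=5) 84(c=7)]
  26. access 84: HIT, count now 8. Cache: [37(c=1) 89(c=2) 62(c=4) 2(c=4) 48(c=5) 84(c=8)]
  27. access 93: MISS, evict 37(c=1). Cache: [93(c=1) 89(c=2) 62(c=4) 2(c=4) 48(c=5) 84(c=8)]
  28. access 84: HIT, count now 9. Cache: [93(c=1) 89(c=2) 62(c=4) 2(c=4) 48(c=5) 84(c=9)]
  29. access 84: HIT, count now 10. Cache: [93(c=1) 89(c=2) 62(c=4) 2(c=4) 48(c=5) 84(c=10)]
  30. access 18: MISS, evict 93(c=1). Cache: [18(c=1) 89(c=2) 62(c=4) 2(c=4) 48(c=5) 84(c=10)]
  31. access 37: MISS, evict 18(c=1). Cache: [37(c=1) 89(c=2) 62(c=4) 2(c=4) 48(c=5) 84(c=10)]
Total: 20 hits, 11 misses, 5 evictions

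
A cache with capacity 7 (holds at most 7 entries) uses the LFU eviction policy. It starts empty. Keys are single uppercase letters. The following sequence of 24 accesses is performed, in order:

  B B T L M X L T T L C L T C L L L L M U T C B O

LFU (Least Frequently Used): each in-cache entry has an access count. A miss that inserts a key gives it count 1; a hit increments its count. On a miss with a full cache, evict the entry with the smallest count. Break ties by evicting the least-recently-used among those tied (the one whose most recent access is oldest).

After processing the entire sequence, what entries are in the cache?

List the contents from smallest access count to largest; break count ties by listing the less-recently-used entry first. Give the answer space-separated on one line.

LFU simulation (capacity=7):
  1. access B: MISS. Cache: [B(c=1)]
  2. access B: HIT, count now 2. Cache: [B(c=2)]
  3. access T: MISS. Cache: [T(c=1) B(c=2)]
  4. access L: MISS. Cache: [T(c=1) L(c=1) B(c=2)]
  5. access M: MISS. Cache: [T(c=1) L(c=1) M(c=1) B(c=2)]
  6. access X: MISS. Cache: [T(c=1) L(c=1) M(c=1) X(c=1) B(c=2)]
  7. access L: HIT, count now 2. Cache: [T(c=1) M(c=1) X(c=1) B(c=2) L(c=2)]
  8. access T: HIT, count now 2. Cache: [M(c=1) X(c=1) B(c=2) L(c=2) T(c=2)]
  9. access T: HIT, count now 3. Cache: [M(c=1) X(c=1) B(c=2) L(c=2) T(c=3)]
  10. access L: HIT, count now 3. Cache: [M(c=1) X(c=1) B(c=2) T(c=3) L(c=3)]
  11. access C: MISS. Cache: [M(c=1) X(c=1) C(c=1) B(c=2) T(c=3) L(c=3)]
  12. access L: HIT, count now 4. Cache: [M(c=1) X(c=1) C(c=1) B(c=2) T(c=3) L(c=4)]
  13. access T: HIT, count now 4. Cache: [M(c=1) X(c=1) C(c=1) B(c=2) L(c=4) T(c=4)]
  14. access C: HIT, count now 2. Cache: [M(c=1) X(c=1) B(c=2) C(c=2) L(c=4) T(c=4)]
  15. access L: HIT, count now 5. Cache: [M(c=1) X(c=1) B(c=2) C(c=2) T(c=4) L(c=5)]
  16. access L: HIT, count now 6. Cache: [M(c=1) X(c=1) B(c=2) C(c=2) T(c=4) L(c=6)]
  17. access L: HIT, count now 7. Cache: [M(c=1) X(c=1) B(c=2) C(c=2) T(c=4) L(c=7)]
  18. access L: HIT, count now 8. Cache: [M(c=1) X(c=1) B(c=2) C(c=2) T(c=4) L(c=8)]
  19. access M: HIT, count now 2. Cache: [X(c=1) B(c=2) C(c=2) M(c=2) T(c=4) L(c=8)]
  20. access U: MISS. Cache: [X(c=1) U(c=1) B(c=2) C(c=2) M(c=2) T(c=4) L(c=8)]
  21. access T: HIT, count now 5. Cache: [X(c=1) U(c=1) B(c=2) C(c=2) M(c=2) T(c=5) L(c=8)]
  22. access C: HIT, count now 3. Cache: [X(c=1) U(c=1) B(c=2) M(c=2) C(c=3) T(c=5) L(c=8)]
  23. access B: HIT, count now 3. Cache: [X(c=1) U(c=1) M(c=2) C(c=3) B(c=3) T(c=5) L(c=8)]
  24. access O: MISS, evict X(c=1). Cache: [U(c=1) O(c=1) M(c=2) C(c=3) B(c=3) T(c=5) L(c=8)]
Total: 16 hits, 8 misses, 1 evictions

Answer: U O M C B T L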